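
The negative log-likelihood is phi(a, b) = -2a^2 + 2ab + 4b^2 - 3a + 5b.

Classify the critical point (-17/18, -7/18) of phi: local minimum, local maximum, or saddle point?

The Hessian of phi is constant: H = [[-4, 2], [2, 8]].
det(H) = (-4)·8 − 2² = -36.
Since det(H) < 0, H is indefinite and the critical point is a saddle point.

saddle point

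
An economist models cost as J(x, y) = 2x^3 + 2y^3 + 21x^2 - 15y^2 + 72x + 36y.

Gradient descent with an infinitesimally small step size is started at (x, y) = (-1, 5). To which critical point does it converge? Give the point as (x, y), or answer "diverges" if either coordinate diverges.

(-3, 3)

J is separable, so gradient descent decouples: x follows -∂J/∂x, y follows -∂J/∂y.
∂J/∂x = 6(x + 3)(x + 4); at x=-1 this is 36, so x decreases.
∂J/∂y = 6(y - 3)(y - 2); at y=5 this is 36, so y decreases.
x converges to its nearest critical value -3 (a local min of the x-part); y converges to 3. The iterate converges to (-3, 3).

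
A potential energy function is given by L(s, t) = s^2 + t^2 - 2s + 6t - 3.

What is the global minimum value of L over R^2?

L(s,t) separates as P(s) + Q(t) − 3, so its minimum is min P + min Q − 3.
P'(s) = 2s - 2 vanishes at s ∈ {1}; Q'(t) = 2(t + 3) vanishes at t ∈ {-3}.
Local minima of P (where P''>0): P(1)=-1. Local minima of Q: Q(-3)=-9.
So the global minimum of L is P(1) + Q(-3) − 3 = -1 − 9 − 3 = -13, attained at (1, -3).

-13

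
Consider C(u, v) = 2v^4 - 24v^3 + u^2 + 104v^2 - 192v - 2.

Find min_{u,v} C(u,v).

C(u,v) separates as P(u) + Q(v) − 2, so its minimum is min P + min Q − 2.
P'(u) = 2u vanishes at u ∈ {0}; Q'(v) = 8(v - 4)(v - 3)(v - 2) vanishes at v ∈ {2, 3, 4}.
Local minima of P (where P''>0): P(0)=0. Local minima of Q: Q(2)=-128, Q(4)=-128.
So the global minimum of C is P(0) + Q(2) − 2 = 0 − 128 − 2 = -130, attained at (0, 2).

-130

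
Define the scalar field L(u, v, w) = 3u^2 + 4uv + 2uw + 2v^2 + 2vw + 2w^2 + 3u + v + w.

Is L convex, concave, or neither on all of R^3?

convex

L is quadratic, so its Hessian is the constant matrix H = [[6, 4, 2], [4, 4, 2], [2, 2, 4]].
Leading principal minors: 6, 8, 24.
All positive ⇒ H ≻ 0 ⇒ convex.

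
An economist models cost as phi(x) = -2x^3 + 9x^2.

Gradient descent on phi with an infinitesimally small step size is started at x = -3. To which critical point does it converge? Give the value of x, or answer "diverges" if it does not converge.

phi'(x) = -6x(x - 3), so phi'(-3) = -108.
Gradient descent moves in the -phi' direction, i.e. x is increasing.
The nearest critical point in that direction is x = 0, where phi'' = 18 > 0 (a local minimum). The iterate converges there.

0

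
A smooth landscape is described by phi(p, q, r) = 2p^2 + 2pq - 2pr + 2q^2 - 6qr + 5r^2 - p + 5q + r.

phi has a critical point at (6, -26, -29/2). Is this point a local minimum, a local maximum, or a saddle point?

local minimum

The Hessian is constant: H = [[4, 2, -2], [2, 4, -6], [-2, -6, 10]].
Leading principal minors: Δ₁ = 4, Δ₂ = 12, Δ₃ = 8.
All leading minors are positive, so H is positive definite: a local minimum.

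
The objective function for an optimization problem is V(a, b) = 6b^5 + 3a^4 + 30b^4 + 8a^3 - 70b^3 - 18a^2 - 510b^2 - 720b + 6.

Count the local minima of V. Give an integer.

4

V separates as a function of a plus a function of b, so ∇V=0 decouples.
∂V/∂a = 12a(a - 1)(a + 3) = 0 at a ∈ {-3, 0, 1}; ∂V/∂b = 30(b - 3)(b + 1)(b + 2)(b + 4) = 0 at b ∈ {-4, -2, -1, 3}.
The Hessian is diagonal: diag(V_aa, V_bb). Second derivatives: V_aa(-3)=144, V_aa(0)=-36, V_aa(1)=48; V_bb(-4)=-1260, V_bb(-2)=300, V_bb(-1)=-360, V_bb(3)=4200.
Local minima occur where both diagonal entries positive: (-3, -2), (-3, 3), (1, -2), (1, 3). Count: 4.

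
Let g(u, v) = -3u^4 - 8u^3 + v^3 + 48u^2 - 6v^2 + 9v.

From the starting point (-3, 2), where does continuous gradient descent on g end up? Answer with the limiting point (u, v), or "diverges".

(0, 3)

g is separable, so gradient descent decouples: u follows -∂g/∂u, v follows -∂g/∂v.
∂g/∂u = -12u(u - 2)(u + 4); at u=-3 this is -180, so u increases.
∂g/∂v = 3(v - 3)(v - 1); at v=2 this is -3, so v increases.
u converges to its nearest critical value 0 (a local min of the u-part); v converges to 3. The iterate converges to (0, 3).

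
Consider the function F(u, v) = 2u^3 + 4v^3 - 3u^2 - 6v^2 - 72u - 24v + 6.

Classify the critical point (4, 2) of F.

The mixed partial ∂²F/∂u∂v is 0, so the Hessian at any point is diag(F_uu, F_vv) = diag(6(2u - 1), 12(2v - 1)).
At (4, 2): H = diag(42, 36).
Both eigenvalues are positive, so H is positive definite: a local minimum.

local minimum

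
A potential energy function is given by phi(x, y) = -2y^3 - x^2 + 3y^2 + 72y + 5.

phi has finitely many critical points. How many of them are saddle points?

phi separates as a function of x plus a function of y, so ∇phi=0 decouples.
∂phi/∂x = -2x = 0 at x ∈ {0}; ∂phi/∂y = -6(y - 4)(y + 3) = 0 at y ∈ {-3, 4}.
The Hessian is diagonal: diag(phi_xx, phi_yy). Second derivatives: phi_xx(0)=-2; phi_yy(-3)=42, phi_yy(4)=-42.
Saddle points occur where the two diagonal entries have opposite signs: (0, -3). Count: 1.

1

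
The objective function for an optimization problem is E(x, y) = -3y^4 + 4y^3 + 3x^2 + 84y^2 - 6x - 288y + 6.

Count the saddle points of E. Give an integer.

E separates as a function of x plus a function of y, so ∇E=0 decouples.
∂E/∂x = 6(x - 1) = 0 at x ∈ {1}; ∂E/∂y = -12(y - 3)(y - 2)(y + 4) = 0 at y ∈ {-4, 2, 3}.
The Hessian is diagonal: diag(E_xx, E_yy). Second derivatives: E_xx(1)=6; E_yy(-4)=-504, E_yy(2)=72, E_yy(3)=-84.
Saddle points occur where the two diagonal entries have opposite signs: (1, -4), (1, 3). Count: 2.

2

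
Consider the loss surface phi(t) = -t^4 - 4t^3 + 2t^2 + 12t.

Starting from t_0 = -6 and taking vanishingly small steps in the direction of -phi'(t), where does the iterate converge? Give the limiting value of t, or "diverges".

phi'(t) = -4(t - 1)(t + 1)(t + 3), so phi'(-6) = 420.
Gradient descent moves in the -phi' direction, i.e. t is decreasing.
There is no critical point below t=-6, and phi' keeps the same sign, so the iterate runs off to −∞.

diverges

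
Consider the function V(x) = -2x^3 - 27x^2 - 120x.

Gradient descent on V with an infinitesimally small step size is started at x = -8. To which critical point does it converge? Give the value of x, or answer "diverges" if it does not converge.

-5

V'(x) = -6(x + 4)(x + 5), so V'(-8) = -72.
Gradient descent moves in the -V' direction, i.e. x is increasing.
The nearest critical point in that direction is x = -5, where V'' = 6 > 0 (a local minimum). The iterate converges there.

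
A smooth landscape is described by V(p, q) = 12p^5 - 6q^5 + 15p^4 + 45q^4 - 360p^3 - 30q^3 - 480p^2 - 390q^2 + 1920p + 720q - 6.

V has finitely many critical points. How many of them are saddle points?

8

V separates as a function of p plus a function of q, so ∇V=0 decouples.
∂V/∂p = 60(p - 4)(p - 1)(p + 2)(p + 4) = 0 at p ∈ {-4, -2, 1, 4}; ∂V/∂q = -30(q - 4)(q - 3)(q - 1)(q + 2) = 0 at q ∈ {-2, 1, 3, 4}.
The Hessian is diagonal: diag(V_pp, V_qq). Second derivatives: V_pp(-4)=-4800, V_pp(-2)=2160, V_pp(1)=-2700, V_pp(4)=8640; V_qq(-2)=2700, V_qq(1)=-540, V_qq(3)=300, V_qq(4)=-540.
Saddle points occur where the two diagonal entries have opposite signs: (-4, -2), (-4, 3), (-2, 1), (-2, 4), (1, -2), (1, 3), (4, 1), (4, 4). Count: 8.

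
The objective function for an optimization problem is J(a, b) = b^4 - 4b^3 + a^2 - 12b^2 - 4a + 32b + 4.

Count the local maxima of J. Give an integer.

0

J separates as a function of a plus a function of b, so ∇J=0 decouples.
∂J/∂a = 2(a - 2) = 0 at a ∈ {2}; ∂J/∂b = 4(b - 4)(b - 1)(b + 2) = 0 at b ∈ {-2, 1, 4}.
The Hessian is diagonal: diag(J_aa, J_bb). Second derivatives: J_aa(2)=2; J_bb(-2)=72, J_bb(1)=-36, J_bb(4)=72.
Local maxima occur where both diagonal entries negative: none. Count: 0.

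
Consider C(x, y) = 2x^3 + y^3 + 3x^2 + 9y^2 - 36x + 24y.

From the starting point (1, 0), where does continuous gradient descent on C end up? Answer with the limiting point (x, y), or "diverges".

C is separable, so gradient descent decouples: x follows -∂C/∂x, y follows -∂C/∂y.
∂C/∂x = 6(x - 2)(x + 3); at x=1 this is -24, so x increases.
∂C/∂y = 3(y + 2)(y + 4); at y=0 this is 24, so y decreases.
x converges to its nearest critical value 2 (a local min of the x-part); y converges to -2. The iterate converges to (2, -2).

(2, -2)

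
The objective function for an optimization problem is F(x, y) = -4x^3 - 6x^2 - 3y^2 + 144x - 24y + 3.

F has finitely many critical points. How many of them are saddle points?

1

F separates as a function of x plus a function of y, so ∇F=0 decouples.
∂F/∂x = -12(x - 3)(x + 4) = 0 at x ∈ {-4, 3}; ∂F/∂y = -6(y + 4) = 0 at y ∈ {-4}.
The Hessian is diagonal: diag(F_xx, F_yy). Second derivatives: F_xx(-4)=84, F_xx(3)=-84; F_yy(-4)=-6.
Saddle points occur where the two diagonal entries have opposite signs: (-4, -4). Count: 1.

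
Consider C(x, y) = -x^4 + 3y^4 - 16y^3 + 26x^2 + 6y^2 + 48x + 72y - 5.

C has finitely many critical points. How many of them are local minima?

2

C separates as a function of x plus a function of y, so ∇C=0 decouples.
∂C/∂x = -4(x - 4)(x + 1)(x + 3) = 0 at x ∈ {-3, -1, 4}; ∂C/∂y = 12(y - 3)(y - 2)(y + 1) = 0 at y ∈ {-1, 2, 3}.
The Hessian is diagonal: diag(C_xx, C_yy). Second derivatives: C_xx(-3)=-56, C_xx(-1)=40, C_xx(4)=-140; C_yy(-1)=144, C_yy(2)=-36, C_yy(3)=48.
Local minima occur where both diagonal entries positive: (-1, -1), (-1, 3). Count: 2.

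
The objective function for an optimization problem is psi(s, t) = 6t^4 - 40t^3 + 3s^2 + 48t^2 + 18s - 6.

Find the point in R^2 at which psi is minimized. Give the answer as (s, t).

(-3, 4)

psi(s,t) separates as P(s) + Q(t) − 6, so its minimum is min P + min Q − 6.
P'(s) = 6s + 18 vanishes at s ∈ {-3}; Q'(t) = 24t(t - 4)(t - 1) vanishes at t ∈ {0, 1, 4}.
Local minima of P (where P''>0): P(-3)=-27. Local minima of Q: Q(0)=0, Q(4)=-256.
So the global minimum of psi is P(-3) + Q(4) − 6 = -27 − 256 − 6 = -289, attained at (-3, 4).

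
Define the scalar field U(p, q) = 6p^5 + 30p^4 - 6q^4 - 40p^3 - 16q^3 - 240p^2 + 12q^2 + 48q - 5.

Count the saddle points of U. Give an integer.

6

U separates as a function of p plus a function of q, so ∇U=0 decouples.
∂U/∂p = 30p(p - 2)(p + 2)(p + 4) = 0 at p ∈ {-4, -2, 0, 2}; ∂U/∂q = -24(q - 1)(q + 1)(q + 2) = 0 at q ∈ {-2, -1, 1}.
The Hessian is diagonal: diag(U_pp, U_qq). Second derivatives: U_pp(-4)=-1440, U_pp(-2)=480, U_pp(0)=-480, U_pp(2)=1440; U_qq(-2)=-72, U_qq(-1)=48, U_qq(1)=-144.
Saddle points occur where the two diagonal entries have opposite signs: (-4, -1), (-2, -2), (-2, 1), (0, -1), (2, -2), (2, 1). Count: 6.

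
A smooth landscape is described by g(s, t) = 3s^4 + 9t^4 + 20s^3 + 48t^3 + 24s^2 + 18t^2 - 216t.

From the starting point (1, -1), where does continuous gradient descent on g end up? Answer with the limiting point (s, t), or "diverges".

(0, 1)

g is separable, so gradient descent decouples: s follows -∂g/∂s, t follows -∂g/∂t.
∂g/∂s = 12s(s + 1)(s + 4); at s=1 this is 120, so s decreases.
∂g/∂t = 36(t - 1)(t + 2)(t + 3); at t=-1 this is -144, so t increases.
s converges to its nearest critical value 0 (a local min of the s-part); t converges to 1. The iterate converges to (0, 1).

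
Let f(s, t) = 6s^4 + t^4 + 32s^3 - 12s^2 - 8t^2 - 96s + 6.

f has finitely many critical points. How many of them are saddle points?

4

f separates as a function of s plus a function of t, so ∇f=0 decouples.
∂f/∂s = 24(s - 1)(s + 1)(s + 4) = 0 at s ∈ {-4, -1, 1}; ∂f/∂t = 4t(t - 2)(t + 2) = 0 at t ∈ {-2, 0, 2}.
The Hessian is diagonal: diag(f_ss, f_tt). Second derivatives: f_ss(-4)=360, f_ss(-1)=-144, f_ss(1)=240; f_tt(-2)=32, f_tt(0)=-16, f_tt(2)=32.
Saddle points occur where the two diagonal entries have opposite signs: (-4, 0), (-1, -2), (-1, 2), (1, 0). Count: 4.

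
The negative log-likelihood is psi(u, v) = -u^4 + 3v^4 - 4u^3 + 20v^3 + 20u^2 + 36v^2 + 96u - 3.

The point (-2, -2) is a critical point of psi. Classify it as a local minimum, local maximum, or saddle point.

saddle point

The mixed partial ∂²psi/∂u∂v is 0, so the Hessian at any point is diag(psi_uu, psi_vv) = diag(4(-3u^2 - 6u + 10), 12(3v^2 + 10v + 6)).
At (-2, -2): H = diag(40, -24).
The eigenvalues have opposite signs, so H is indefinite: a saddle point.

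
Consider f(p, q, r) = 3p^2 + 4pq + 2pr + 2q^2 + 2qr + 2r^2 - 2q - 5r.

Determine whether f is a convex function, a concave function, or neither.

f is quadratic, so its Hessian is the constant matrix H = [[6, 4, 2], [4, 4, 2], [2, 2, 4]].
Leading principal minors: 6, 8, 24.
All positive ⇒ H ≻ 0 ⇒ convex.

convex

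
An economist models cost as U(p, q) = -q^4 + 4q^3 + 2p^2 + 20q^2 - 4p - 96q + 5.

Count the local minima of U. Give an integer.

1

U separates as a function of p plus a function of q, so ∇U=0 decouples.
∂U/∂p = 4(p - 1) = 0 at p ∈ {1}; ∂U/∂q = -4(q - 4)(q - 2)(q + 3) = 0 at q ∈ {-3, 2, 4}.
The Hessian is diagonal: diag(U_pp, U_qq). Second derivatives: U_pp(1)=4; U_qq(-3)=-140, U_qq(2)=40, U_qq(4)=-56.
Local minima occur where both diagonal entries positive: (1, 2). Count: 1.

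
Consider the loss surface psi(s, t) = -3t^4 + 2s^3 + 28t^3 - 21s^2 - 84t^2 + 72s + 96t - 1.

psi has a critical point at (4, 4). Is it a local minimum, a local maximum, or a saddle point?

The mixed partial ∂²psi/∂s∂t is 0, so the Hessian at any point is diag(psi_ss, psi_tt) = diag(6(2s - 7), 12(-3t^2 + 14t - 14)).
At (4, 4): H = diag(6, -72).
The eigenvalues have opposite signs, so H is indefinite: a saddle point.

saddle point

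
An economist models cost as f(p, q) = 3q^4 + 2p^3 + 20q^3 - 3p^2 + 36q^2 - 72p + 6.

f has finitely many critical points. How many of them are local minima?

2

f separates as a function of p plus a function of q, so ∇f=0 decouples.
∂f/∂p = 6(p - 4)(p + 3) = 0 at p ∈ {-3, 4}; ∂f/∂q = 12q(q + 2)(q + 3) = 0 at q ∈ {-3, -2, 0}.
The Hessian is diagonal: diag(f_pp, f_qq). Second derivatives: f_pp(-3)=-42, f_pp(4)=42; f_qq(-3)=36, f_qq(-2)=-24, f_qq(0)=72.
Local minima occur where both diagonal entries positive: (4, -3), (4, 0). Count: 2.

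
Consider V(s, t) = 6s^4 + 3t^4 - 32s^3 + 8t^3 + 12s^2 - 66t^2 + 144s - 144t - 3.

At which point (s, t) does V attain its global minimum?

(-1, 3)

V(s,t) separates as P(s) + Q(t) − 3, so its minimum is min P + min Q − 3.
P'(s) = 24(s - 3)(s - 2)(s + 1) vanishes at s ∈ {-1, 2, 3}; Q'(t) = 12(t - 3)(t + 1)(t + 4) vanishes at t ∈ {-4, -1, 3}.
Local minima of P (where P''>0): P(-1)=-94, P(3)=162. Local minima of Q: Q(-4)=-224, Q(3)=-567.
So the global minimum of V is P(-1) + Q(3) − 3 = -94 − 567 − 3 = -664, attained at (-1, 3).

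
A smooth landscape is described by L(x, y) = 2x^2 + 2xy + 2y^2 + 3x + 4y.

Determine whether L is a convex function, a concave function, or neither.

L is quadratic, so its Hessian is the constant matrix H = [[4, 2], [2, 4]].
det(H) = 12, tr(H) = 8.
det(H) > 0 and tr(H) > 0, so H is positive definite everywhere: convex.

convex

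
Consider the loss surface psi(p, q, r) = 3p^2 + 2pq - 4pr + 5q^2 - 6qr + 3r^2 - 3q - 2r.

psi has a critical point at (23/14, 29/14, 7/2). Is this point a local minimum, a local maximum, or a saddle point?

local minimum

The Hessian is constant: H = [[6, 2, -4], [2, 10, -6], [-4, -6, 6]].
Leading principal minors: Δ₁ = 6, Δ₂ = 56, Δ₃ = 56.
All leading minors are positive, so H is positive definite: a local minimum.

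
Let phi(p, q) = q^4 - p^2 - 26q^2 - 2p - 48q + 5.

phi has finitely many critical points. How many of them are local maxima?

1

phi separates as a function of p plus a function of q, so ∇phi=0 decouples.
∂phi/∂p = -2(p + 1) = 0 at p ∈ {-1}; ∂phi/∂q = 4(q - 4)(q + 1)(q + 3) = 0 at q ∈ {-3, -1, 4}.
The Hessian is diagonal: diag(phi_pp, phi_qq). Second derivatives: phi_pp(-1)=-2; phi_qq(-3)=56, phi_qq(-1)=-40, phi_qq(4)=140.
Local maxima occur where both diagonal entries negative: (-1, -1). Count: 1.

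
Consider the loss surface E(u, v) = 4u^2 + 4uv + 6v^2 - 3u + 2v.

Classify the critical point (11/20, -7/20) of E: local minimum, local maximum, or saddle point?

The Hessian of E is constant: H = [[8, 4], [4, 12]].
det(H) = 8·12 − 4² = 80.
det(H) > 0 and tr(H) = 20 > 0, so H is positive definite and the point is a local minimum.

local minimum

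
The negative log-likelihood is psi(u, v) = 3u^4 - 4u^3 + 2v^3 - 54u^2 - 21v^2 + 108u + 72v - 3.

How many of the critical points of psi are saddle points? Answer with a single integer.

psi separates as a function of u plus a function of v, so ∇psi=0 decouples.
∂psi/∂u = 12(u - 3)(u - 1)(u + 3) = 0 at u ∈ {-3, 1, 3}; ∂psi/∂v = 6(v - 4)(v - 3) = 0 at v ∈ {3, 4}.
The Hessian is diagonal: diag(psi_uu, psi_vv). Second derivatives: psi_uu(-3)=288, psi_uu(1)=-96, psi_uu(3)=144; psi_vv(3)=-6, psi_vv(4)=6.
Saddle points occur where the two diagonal entries have opposite signs: (-3, 3), (1, 4), (3, 3). Count: 3.

3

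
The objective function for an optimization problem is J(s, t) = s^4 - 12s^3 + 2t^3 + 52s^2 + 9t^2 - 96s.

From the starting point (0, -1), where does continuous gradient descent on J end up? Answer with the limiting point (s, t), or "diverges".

(2, 0)

J is separable, so gradient descent decouples: s follows -∂J/∂s, t follows -∂J/∂t.
∂J/∂s = 4(s - 4)(s - 3)(s - 2); at s=0 this is -96, so s increases.
∂J/∂t = 6t(t + 3); at t=-1 this is -12, so t increases.
s converges to its nearest critical value 2 (a local min of the s-part); t converges to 0. The iterate converges to (2, 0).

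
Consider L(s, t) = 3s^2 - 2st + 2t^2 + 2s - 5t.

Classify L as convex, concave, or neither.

L is quadratic, so its Hessian is the constant matrix H = [[6, -2], [-2, 4]].
det(H) = 20, tr(H) = 10.
det(H) > 0 and tr(H) > 0, so H is positive definite everywhere: convex.

convex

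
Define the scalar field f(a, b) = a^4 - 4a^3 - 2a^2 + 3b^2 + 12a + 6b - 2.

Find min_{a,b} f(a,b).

f(a,b) separates as P(a) + Q(b) − 2, so its minimum is min P + min Q − 2.
P'(a) = 4(a - 3)(a - 1)(a + 1) vanishes at a ∈ {-1, 1, 3}; Q'(b) = 6b + 6 vanishes at b ∈ {-1}.
Local minima of P (where P''>0): P(-1)=-9, P(3)=-9. Local minima of Q: Q(-1)=-3.
So the global minimum of f is P(-1) + Q(-1) − 2 = -9 − 3 − 2 = -14, attained at (-1, -1).

-14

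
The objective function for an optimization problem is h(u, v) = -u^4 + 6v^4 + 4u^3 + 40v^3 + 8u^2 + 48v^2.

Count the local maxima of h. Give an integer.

2

h separates as a function of u plus a function of v, so ∇h=0 decouples.
∂h/∂u = -4u(u - 4)(u + 1) = 0 at u ∈ {-1, 0, 4}; ∂h/∂v = 24v(v + 1)(v + 4) = 0 at v ∈ {-4, -1, 0}.
The Hessian is diagonal: diag(h_uu, h_vv). Second derivatives: h_uu(-1)=-20, h_uu(0)=16, h_uu(4)=-80; h_vv(-4)=288, h_vv(-1)=-72, h_vv(0)=96.
Local maxima occur where both diagonal entries negative: (-1, -1), (4, -1). Count: 2.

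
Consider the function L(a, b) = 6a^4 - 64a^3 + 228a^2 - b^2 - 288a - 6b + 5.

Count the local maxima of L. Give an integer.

1

L separates as a function of a plus a function of b, so ∇L=0 decouples.
∂L/∂a = 24(a - 4)(a - 3)(a - 1) = 0 at a ∈ {1, 3, 4}; ∂L/∂b = -2(b + 3) = 0 at b ∈ {-3}.
The Hessian is diagonal: diag(L_aa, L_bb). Second derivatives: L_aa(1)=144, L_aa(3)=-48, L_aa(4)=72; L_bb(-3)=-2.
Local maxima occur where both diagonal entries negative: (3, -3). Count: 1.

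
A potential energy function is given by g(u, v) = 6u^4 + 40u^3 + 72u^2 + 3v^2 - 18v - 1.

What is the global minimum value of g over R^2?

-28

g(u,v) separates as P(u) + Q(v) − 1, so its minimum is min P + min Q − 1.
P'(u) = 24u(u + 2)(u + 3) vanishes at u ∈ {-3, -2, 0}; Q'(v) = 6v - 18 vanishes at v ∈ {3}.
Local minima of P (where P''>0): P(-3)=54, P(0)=0. Local minima of Q: Q(3)=-27.
So the global minimum of g is P(0) + Q(3) − 1 = 0 − 27 − 1 = -28, attained at (0, 3).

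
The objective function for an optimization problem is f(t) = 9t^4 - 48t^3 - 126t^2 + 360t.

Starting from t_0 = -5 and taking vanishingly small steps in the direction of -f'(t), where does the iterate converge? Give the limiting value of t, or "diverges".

-2

f'(t) = 36(t - 5)(t - 1)(t + 2), so f'(-5) = -6480.
Gradient descent moves in the -f' direction, i.e. t is increasing.
The nearest critical point in that direction is t = -2, where f'' = 756 > 0 (a local minimum). The iterate converges there.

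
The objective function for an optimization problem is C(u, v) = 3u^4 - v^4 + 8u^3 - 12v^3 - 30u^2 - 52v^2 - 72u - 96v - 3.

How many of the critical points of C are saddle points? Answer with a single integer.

5

C separates as a function of u plus a function of v, so ∇C=0 decouples.
∂C/∂u = 12(u - 2)(u + 1)(u + 3) = 0 at u ∈ {-3, -1, 2}; ∂C/∂v = -4(v + 2)(v + 3)(v + 4) = 0 at v ∈ {-4, -3, -2}.
The Hessian is diagonal: diag(C_uu, C_vv). Second derivatives: C_uu(-3)=120, C_uu(-1)=-72, C_uu(2)=180; C_vv(-4)=-8, C_vv(-3)=4, C_vv(-2)=-8.
Saddle points occur where the two diagonal entries have opposite signs: (-3, -4), (-3, -2), (-1, -3), (2, -4), (2, -2). Count: 5.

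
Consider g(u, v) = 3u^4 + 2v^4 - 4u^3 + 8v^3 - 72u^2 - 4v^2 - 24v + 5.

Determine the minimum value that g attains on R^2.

g(u,v) separates as P(u) + Q(v) + 5, so its minimum is min P + min Q + 5.
P'(u) = 12u(u - 4)(u + 3) vanishes at u ∈ {-3, 0, 4}; Q'(v) = 8(v - 1)(v + 1)(v + 3) vanishes at v ∈ {-3, -1, 1}.
Local minima of P (where P''>0): P(-3)=-297, P(4)=-640. Local minima of Q: Q(-3)=-18, Q(1)=-18.
So the global minimum of g is P(4) + Q(-3) + 5 = -640 − 18 + 5 = -653, attained at (4, -3).

-653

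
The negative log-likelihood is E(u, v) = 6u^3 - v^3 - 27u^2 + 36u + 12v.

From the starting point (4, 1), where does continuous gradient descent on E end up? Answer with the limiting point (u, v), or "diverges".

(2, -2)

E is separable, so gradient descent decouples: u follows -∂E/∂u, v follows -∂E/∂v.
∂E/∂u = 18(u - 2)(u - 1); at u=4 this is 108, so u decreases.
∂E/∂v = -3(v - 2)(v + 2); at v=1 this is 9, so v decreases.
u converges to its nearest critical value 2 (a local min of the u-part); v converges to -2. The iterate converges to (2, -2).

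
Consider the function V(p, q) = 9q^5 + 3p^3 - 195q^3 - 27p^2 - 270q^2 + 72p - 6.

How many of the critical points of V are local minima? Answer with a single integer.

V separates as a function of p plus a function of q, so ∇V=0 decouples.
∂V/∂p = 9(p - 4)(p - 2) = 0 at p ∈ {2, 4}; ∂V/∂q = 45q(q - 4)(q + 1)(q + 3) = 0 at q ∈ {-3, -1, 0, 4}.
The Hessian is diagonal: diag(V_pp, V_qq). Second derivatives: V_pp(2)=-18, V_pp(4)=18; V_qq(-3)=-1890, V_qq(-1)=450, V_qq(0)=-540, V_qq(4)=6300.
Local minima occur where both diagonal entries positive: (4, -1), (4, 4). Count: 2.

2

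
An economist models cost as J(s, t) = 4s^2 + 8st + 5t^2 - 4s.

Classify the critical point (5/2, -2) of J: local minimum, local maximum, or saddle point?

The Hessian of J is constant: H = [[8, 8], [8, 10]].
det(H) = 8·10 − 8² = 16.
det(H) > 0 and tr(H) = 18 > 0, so H is positive definite and the point is a local minimum.

local minimum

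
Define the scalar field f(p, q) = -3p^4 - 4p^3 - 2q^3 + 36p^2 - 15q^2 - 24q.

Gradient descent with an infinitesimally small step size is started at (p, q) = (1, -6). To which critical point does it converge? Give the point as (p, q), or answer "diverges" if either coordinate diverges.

f is separable, so gradient descent decouples: p follows -∂f/∂p, q follows -∂f/∂q.
∂f/∂p = -12p(p - 2)(p + 3); at p=1 this is 48, so p decreases.
∂f/∂q = -6(q + 1)(q + 4); at q=-6 this is -60, so q increases.
p converges to its nearest critical value 0 (a local min of the p-part); q converges to -4. The iterate converges to (0, -4).

(0, -4)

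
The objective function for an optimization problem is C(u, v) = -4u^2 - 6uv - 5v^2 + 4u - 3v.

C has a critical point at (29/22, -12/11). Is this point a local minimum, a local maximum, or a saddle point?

The Hessian of C is constant: H = [[-8, -6], [-6, -10]].
det(H) = (-8)·(-10) − (-6)² = 44.
det(H) > 0 and tr(H) = -18 < 0, so H is negative definite and the point is a local maximum.

local maximum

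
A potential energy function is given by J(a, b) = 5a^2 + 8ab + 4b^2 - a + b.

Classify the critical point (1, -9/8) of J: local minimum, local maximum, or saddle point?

The Hessian of J is constant: H = [[10, 8], [8, 8]].
det(H) = 10·8 − 8² = 16.
det(H) > 0 and tr(H) = 18 > 0, so H is positive definite and the point is a local minimum.

local minimum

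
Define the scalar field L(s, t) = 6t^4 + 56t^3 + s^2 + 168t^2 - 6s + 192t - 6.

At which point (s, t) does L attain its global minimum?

L(s,t) separates as P(s) + Q(t) − 6, so its minimum is min P + min Q − 6.
P'(s) = 2s - 6 vanishes at s ∈ {3}; Q'(t) = 24(t + 1)(t + 2)(t + 4) vanishes at t ∈ {-4, -2, -1}.
Local minima of P (where P''>0): P(3)=-9. Local minima of Q: Q(-4)=-128, Q(-1)=-74.
So the global minimum of L is P(3) + Q(-4) − 6 = -9 − 128 − 6 = -143, attained at (3, -4).

(3, -4)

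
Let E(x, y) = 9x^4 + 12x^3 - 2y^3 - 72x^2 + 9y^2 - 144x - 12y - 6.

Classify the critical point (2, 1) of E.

local minimum

The mixed partial ∂²E/∂x∂y is 0, so the Hessian at any point is diag(E_xx, E_yy) = diag(36(3x^2 + 2x - 4), 6(-2y + 3)).
At (2, 1): H = diag(432, 6).
Both eigenvalues are positive, so H is positive definite: a local minimum.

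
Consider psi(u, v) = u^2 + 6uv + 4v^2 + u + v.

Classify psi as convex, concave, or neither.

neither

psi is quadratic, so its Hessian is the constant matrix H = [[2, 6], [6, 8]].
det(H) = -20, tr(H) = 10.
det(H) < 0, so H is indefinite: neither convex nor concave.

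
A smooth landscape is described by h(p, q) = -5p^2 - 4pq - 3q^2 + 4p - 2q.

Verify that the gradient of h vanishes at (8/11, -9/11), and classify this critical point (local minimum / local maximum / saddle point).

local maximum

∇h = (-10p - 4q + 4, -4p - 6q - 2); substituting (8/11, -9/11) gives ∇h = (0, 0), so (8/11, -9/11) is indeed a critical point.
The Hessian of h is constant: H = [[-10, -4], [-4, -6]].
det(H) = (-10)·(-6) − (-4)² = 44.
det(H) > 0 and tr(H) = -16 < 0, so H is negative definite and the point is a local maximum.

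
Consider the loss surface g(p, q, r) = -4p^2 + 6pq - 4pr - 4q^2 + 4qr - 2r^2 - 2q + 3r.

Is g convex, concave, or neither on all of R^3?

g is quadratic, so its Hessian is the constant matrix H = [[-8, 6, -4], [6, -8, 4], [-4, 4, -4]].
Leading principal minors: -8, 28, -48.
Signs alternate −, +, − ⇒ H ≺ 0 ⇒ concave.

concave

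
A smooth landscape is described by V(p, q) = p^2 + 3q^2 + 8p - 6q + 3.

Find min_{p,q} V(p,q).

-16

V(p,q) separates as A(p) + B(q) + 3, so its minimum is min A + min B + 3.
A'(p) = 2p + 8 vanishes at p ∈ {-4}; B'(q) = 6q - 6 vanishes at q ∈ {1}.
Local minima of A (where A''>0): A(-4)=-16. Local minima of B: B(1)=-3.
So the global minimum of V is A(-4) + B(1) + 3 = -16 − 3 + 3 = -16, attained at (-4, 1).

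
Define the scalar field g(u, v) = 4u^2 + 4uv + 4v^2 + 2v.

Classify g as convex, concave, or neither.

g is quadratic, so its Hessian is the constant matrix H = [[8, 4], [4, 8]].
det(H) = 48, tr(H) = 16.
det(H) > 0 and tr(H) > 0, so H is positive definite everywhere: convex.

convex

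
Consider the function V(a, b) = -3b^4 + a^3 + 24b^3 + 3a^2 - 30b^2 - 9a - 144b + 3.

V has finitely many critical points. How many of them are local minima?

V separates as a function of a plus a function of b, so ∇V=0 decouples.
∂V/∂a = 3(a - 1)(a + 3) = 0 at a ∈ {-3, 1}; ∂V/∂b = -12(b - 4)(b - 3)(b + 1) = 0 at b ∈ {-1, 3, 4}.
The Hessian is diagonal: diag(V_aa, V_bb). Second derivatives: V_aa(-3)=-12, V_aa(1)=12; V_bb(-1)=-240, V_bb(3)=48, V_bb(4)=-60.
Local minima occur where both diagonal entries positive: (1, 3). Count: 1.

1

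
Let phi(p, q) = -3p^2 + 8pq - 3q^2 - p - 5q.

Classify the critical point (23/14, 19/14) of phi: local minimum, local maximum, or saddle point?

The Hessian of phi is constant: H = [[-6, 8], [8, -6]].
det(H) = (-6)·(-6) − 8² = -28.
Since det(H) < 0, H is indefinite and the critical point is a saddle point.

saddle point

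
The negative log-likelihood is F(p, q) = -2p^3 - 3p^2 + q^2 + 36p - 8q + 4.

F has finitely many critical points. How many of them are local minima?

1

F separates as a function of p plus a function of q, so ∇F=0 decouples.
∂F/∂p = -6(p - 2)(p + 3) = 0 at p ∈ {-3, 2}; ∂F/∂q = 2(q - 4) = 0 at q ∈ {4}.
The Hessian is diagonal: diag(F_pp, F_qq). Second derivatives: F_pp(-3)=30, F_pp(2)=-30; F_qq(4)=2.
Local minima occur where both diagonal entries positive: (-3, 4). Count: 1.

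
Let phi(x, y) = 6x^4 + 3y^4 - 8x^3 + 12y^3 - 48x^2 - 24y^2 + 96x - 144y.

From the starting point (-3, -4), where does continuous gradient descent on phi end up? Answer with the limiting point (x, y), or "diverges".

phi is separable, so gradient descent decouples: x follows -∂phi/∂x, y follows -∂phi/∂y.
∂phi/∂x = 24(x - 2)(x - 1)(x + 2); at x=-3 this is -480, so x increases.
∂phi/∂y = 12(y - 2)(y + 2)(y + 3); at y=-4 this is -144, so y increases.
x converges to its nearest critical value -2 (a local min of the x-part); y converges to -3. The iterate converges to (-2, -3).

(-2, -3)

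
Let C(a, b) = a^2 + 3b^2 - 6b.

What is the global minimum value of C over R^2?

-3

C(a,b) separates as P(a) + Q(b), so its minimum is min P + min Q.
P'(a) = 2a vanishes at a ∈ {0}; Q'(b) = 6b - 6 vanishes at b ∈ {1}.
Local minima of P (where P''>0): P(0)=0. Local minima of Q: Q(1)=-3.
So the global minimum of C is P(0) + Q(1) = 0 − 3 = -3, attained at (0, 1).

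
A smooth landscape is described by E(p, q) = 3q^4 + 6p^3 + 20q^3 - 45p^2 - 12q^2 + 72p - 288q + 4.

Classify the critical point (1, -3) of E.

local maximum

The mixed partial ∂²E/∂p∂q is 0, so the Hessian at any point is diag(E_pp, E_qq) = diag(18(2p - 5), 12(3q^2 + 10q - 2)).
At (1, -3): H = diag(-54, -60).
Both eigenvalues are negative, so H is negative definite: a local maximum.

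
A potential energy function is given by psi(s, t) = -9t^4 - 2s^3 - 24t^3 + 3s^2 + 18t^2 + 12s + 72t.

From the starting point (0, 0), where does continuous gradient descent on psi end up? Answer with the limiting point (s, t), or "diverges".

psi is separable, so gradient descent decouples: s follows -∂psi/∂s, t follows -∂psi/∂t.
∂psi/∂s = -6(s - 2)(s + 1); at s=0 this is 12, so s decreases.
∂psi/∂t = -36(t - 1)(t + 1)(t + 2); at t=0 this is 72, so t decreases.
s converges to its nearest critical value -1 (a local min of the s-part); t converges to -1. The iterate converges to (-1, -1).

(-1, -1)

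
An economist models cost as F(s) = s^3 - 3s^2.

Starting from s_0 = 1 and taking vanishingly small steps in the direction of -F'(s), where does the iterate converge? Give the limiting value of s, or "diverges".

2

F'(s) = 3s(s - 2), so F'(1) = -3.
Gradient descent moves in the -F' direction, i.e. s is increasing.
The nearest critical point in that direction is s = 2, where F'' = 6 > 0 (a local minimum). The iterate converges there.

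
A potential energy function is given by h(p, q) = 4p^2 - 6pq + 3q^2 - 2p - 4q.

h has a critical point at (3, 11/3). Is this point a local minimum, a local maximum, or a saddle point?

local minimum

The Hessian of h is constant: H = [[8, -6], [-6, 6]].
det(H) = 8·6 − (-6)² = 12.
det(H) > 0 and tr(H) = 14 > 0, so H is positive definite and the point is a local minimum.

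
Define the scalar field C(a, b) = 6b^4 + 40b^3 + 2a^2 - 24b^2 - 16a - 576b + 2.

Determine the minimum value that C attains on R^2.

C(a,b) separates as P(a) + Q(b) + 2, so its minimum is min P + min Q + 2.
P'(a) = 4a - 16 vanishes at a ∈ {4}; Q'(b) = 24(b - 2)(b + 3)(b + 4) vanishes at b ∈ {-4, -3, 2}.
Local minima of P (where P''>0): P(4)=-32. Local minima of Q: Q(-4)=896, Q(2)=-832.
So the global minimum of C is P(4) + Q(2) + 2 = -32 − 832 + 2 = -862, attained at (4, 2).

-862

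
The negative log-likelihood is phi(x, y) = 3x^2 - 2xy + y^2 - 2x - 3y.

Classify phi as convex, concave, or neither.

phi is quadratic, so its Hessian is the constant matrix H = [[6, -2], [-2, 2]].
det(H) = 8, tr(H) = 8.
det(H) > 0 and tr(H) > 0, so H is positive definite everywhere: convex.

convex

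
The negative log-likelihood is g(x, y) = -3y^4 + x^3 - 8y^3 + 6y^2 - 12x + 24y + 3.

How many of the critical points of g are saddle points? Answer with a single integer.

3

g separates as a function of x plus a function of y, so ∇g=0 decouples.
∂g/∂x = 3(x - 2)(x + 2) = 0 at x ∈ {-2, 2}; ∂g/∂y = -12(y - 1)(y + 1)(y + 2) = 0 at y ∈ {-2, -1, 1}.
The Hessian is diagonal: diag(g_xx, g_yy). Second derivatives: g_xx(-2)=-12, g_xx(2)=12; g_yy(-2)=-36, g_yy(-1)=24, g_yy(1)=-72.
Saddle points occur where the two diagonal entries have opposite signs: (-2, -1), (2, -2), (2, 1). Count: 3.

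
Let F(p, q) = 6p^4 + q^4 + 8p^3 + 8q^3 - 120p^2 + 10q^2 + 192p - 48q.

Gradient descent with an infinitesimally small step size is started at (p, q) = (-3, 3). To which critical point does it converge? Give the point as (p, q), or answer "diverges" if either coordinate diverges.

F is separable, so gradient descent decouples: p follows -∂F/∂p, q follows -∂F/∂q.
∂F/∂p = 24(p - 2)(p - 1)(p + 4); at p=-3 this is 480, so p decreases.
∂F/∂q = 4(q - 1)(q + 3)(q + 4); at q=3 this is 336, so q decreases.
p converges to its nearest critical value -4 (a local min of the p-part); q converges to 1. The iterate converges to (-4, 1).

(-4, 1)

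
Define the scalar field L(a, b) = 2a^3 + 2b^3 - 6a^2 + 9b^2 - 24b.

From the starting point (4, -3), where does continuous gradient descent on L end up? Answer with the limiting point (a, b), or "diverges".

L is separable, so gradient descent decouples: a follows -∂L/∂a, b follows -∂L/∂b.
∂L/∂a = 6a(a - 2); at a=4 this is 48, so a decreases.
∂L/∂b = 6(b - 1)(b + 4); at b=-3 this is -24, so b increases.
a converges to its nearest critical value 2 (a local min of the a-part); b converges to 1. The iterate converges to (2, 1).

(2, 1)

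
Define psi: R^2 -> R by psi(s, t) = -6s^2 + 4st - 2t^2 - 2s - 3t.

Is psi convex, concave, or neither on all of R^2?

concave

psi is quadratic, so its Hessian is the constant matrix H = [[-12, 4], [4, -4]].
det(H) = 32, tr(H) = -16.
det(H) > 0 and tr(H) < 0, so H is negative definite everywhere: concave.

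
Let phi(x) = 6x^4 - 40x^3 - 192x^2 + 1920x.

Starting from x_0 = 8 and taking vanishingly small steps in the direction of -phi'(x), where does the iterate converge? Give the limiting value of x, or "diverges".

5

phi'(x) = 24(x - 5)(x - 4)(x + 4), so phi'(8) = 3456.
Gradient descent moves in the -phi' direction, i.e. x is decreasing.
The nearest critical point in that direction is x = 5, where phi'' = 216 > 0 (a local minimum). The iterate converges there.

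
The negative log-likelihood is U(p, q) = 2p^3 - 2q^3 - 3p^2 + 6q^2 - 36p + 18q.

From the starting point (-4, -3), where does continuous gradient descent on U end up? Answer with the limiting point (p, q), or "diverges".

diverges

U is separable, so gradient descent decouples: p follows -∂U/∂p, q follows -∂U/∂q.
∂U/∂p = 6(p - 3)(p + 2); at p=-4 this is 84, so p decreases.
∂U/∂q = -6(q - 3)(q + 1); at q=-3 this is -72, so q increases.
The p-coordinate has no critical point in that direction and runs off to infinity.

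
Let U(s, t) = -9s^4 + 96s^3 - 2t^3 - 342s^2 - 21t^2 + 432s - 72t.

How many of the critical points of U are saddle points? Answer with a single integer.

3

U separates as a function of s plus a function of t, so ∇U=0 decouples.
∂U/∂s = -36(s - 4)(s - 3)(s - 1) = 0 at s ∈ {1, 3, 4}; ∂U/∂t = -6(t + 3)(t + 4) = 0 at t ∈ {-4, -3}.
The Hessian is diagonal: diag(U_ss, U_tt). Second derivatives: U_ss(1)=-216, U_ss(3)=72, U_ss(4)=-108; U_tt(-4)=6, U_tt(-3)=-6.
Saddle points occur where the two diagonal entries have opposite signs: (1, -4), (3, -3), (4, -4). Count: 3.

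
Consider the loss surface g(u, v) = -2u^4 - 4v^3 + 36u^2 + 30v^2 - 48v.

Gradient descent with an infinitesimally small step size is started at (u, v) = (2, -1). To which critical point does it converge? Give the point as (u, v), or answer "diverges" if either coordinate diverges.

g is separable, so gradient descent decouples: u follows -∂g/∂u, v follows -∂g/∂v.
∂g/∂u = -8u(u - 3)(u + 3); at u=2 this is 80, so u decreases.
∂g/∂v = -12(v - 4)(v - 1); at v=-1 this is -120, so v increases.
u converges to its nearest critical value 0 (a local min of the u-part); v converges to 1. The iterate converges to (0, 1).

(0, 1)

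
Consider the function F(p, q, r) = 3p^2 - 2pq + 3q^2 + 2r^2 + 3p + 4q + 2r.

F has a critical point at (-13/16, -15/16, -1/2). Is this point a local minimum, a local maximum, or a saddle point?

The Hessian is constant: H = [[6, -2, 0], [-2, 6, 0], [0, 0, 4]].
Leading principal minors: Δ₁ = 6, Δ₂ = 32, Δ₃ = 128.
All leading minors are positive, so H is positive definite: a local minimum.

local minimum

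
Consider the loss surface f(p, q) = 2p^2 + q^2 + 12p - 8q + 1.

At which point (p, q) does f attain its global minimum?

f(p,q) separates as A(p) + B(q) + 1, so its minimum is min A + min B + 1.
A'(p) = 4p + 12 vanishes at p ∈ {-3}; B'(q) = 2q - 8 vanishes at q ∈ {4}.
Local minima of A (where A''>0): A(-3)=-18. Local minima of B: B(4)=-16.
So the global minimum of f is A(-3) + B(4) + 1 = -18 − 16 + 1 = -33, attained at (-3, 4).

(-3, 4)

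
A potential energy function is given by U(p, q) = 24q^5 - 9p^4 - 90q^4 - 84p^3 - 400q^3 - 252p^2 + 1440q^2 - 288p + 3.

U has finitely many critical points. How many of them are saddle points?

U separates as a function of p plus a function of q, so ∇U=0 decouples.
∂U/∂p = -36(p + 1)(p + 2)(p + 4) = 0 at p ∈ {-4, -2, -1}; ∂U/∂q = 120q(q - 4)(q - 2)(q + 3) = 0 at q ∈ {-3, 0, 2, 4}.
The Hessian is diagonal: diag(U_pp, U_qq). Second derivatives: U_pp(-4)=-216, U_pp(-2)=72, U_pp(-1)=-108; U_qq(-3)=-12600, U_qq(0)=2880, U_qq(2)=-2400, U_qq(4)=6720.
Saddle points occur where the two diagonal entries have opposite signs: (-4, 0), (-4, 4), (-2, -3), (-2, 2), (-1, 0), (-1, 4). Count: 6.

6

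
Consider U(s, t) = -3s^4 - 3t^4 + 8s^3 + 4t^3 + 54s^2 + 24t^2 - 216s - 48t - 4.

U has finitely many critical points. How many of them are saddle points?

4

U separates as a function of s plus a function of t, so ∇U=0 decouples.
∂U/∂s = -12(s - 3)(s - 2)(s + 3) = 0 at s ∈ {-3, 2, 3}; ∂U/∂t = -12(t - 2)(t - 1)(t + 2) = 0 at t ∈ {-2, 1, 2}.
The Hessian is diagonal: diag(U_ss, U_tt). Second derivatives: U_ss(-3)=-360, U_ss(2)=60, U_ss(3)=-72; U_tt(-2)=-144, U_tt(1)=36, U_tt(2)=-48.
Saddle points occur where the two diagonal entries have opposite signs: (-3, 1), (2, -2), (2, 2), (3, 1). Count: 4.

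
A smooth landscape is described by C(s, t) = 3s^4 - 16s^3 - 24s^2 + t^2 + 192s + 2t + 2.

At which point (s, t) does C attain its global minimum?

(-2, -1)

C(s,t) separates as P(s) + Q(t) + 2, so its minimum is min P + min Q + 2.
P'(s) = 12(s - 4)(s - 2)(s + 2) vanishes at s ∈ {-2, 2, 4}; Q'(t) = 2(t + 1) vanishes at t ∈ {-1}.
Local minima of P (where P''>0): P(-2)=-304, P(4)=128. Local minima of Q: Q(-1)=-1.
So the global minimum of C is P(-2) + Q(-1) + 2 = -304 − 1 + 2 = -303, attained at (-2, -1).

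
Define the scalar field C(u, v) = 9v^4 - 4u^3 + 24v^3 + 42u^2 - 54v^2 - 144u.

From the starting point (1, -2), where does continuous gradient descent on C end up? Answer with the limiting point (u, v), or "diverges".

C is separable, so gradient descent decouples: u follows -∂C/∂u, v follows -∂C/∂v.
∂C/∂u = -12(u - 4)(u - 3); at u=1 this is -72, so u increases.
∂C/∂v = 36v(v - 1)(v + 3); at v=-2 this is 216, so v decreases.
u converges to its nearest critical value 3 (a local min of the u-part); v converges to -3. The iterate converges to (3, -3).

(3, -3)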